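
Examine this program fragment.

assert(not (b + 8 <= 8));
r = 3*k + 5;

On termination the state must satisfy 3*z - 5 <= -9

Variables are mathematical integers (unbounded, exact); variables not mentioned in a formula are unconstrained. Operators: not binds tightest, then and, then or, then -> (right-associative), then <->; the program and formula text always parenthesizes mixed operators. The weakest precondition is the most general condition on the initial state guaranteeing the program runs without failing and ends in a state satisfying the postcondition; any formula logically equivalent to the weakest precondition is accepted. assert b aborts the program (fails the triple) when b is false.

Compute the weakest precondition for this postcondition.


Working backward. After the program, the postcondition 3*z - 5 <= -9 must hold; in canonical form it is 3*z <= -4.
Before r := 3*k + 5: 3*z <= -4
Before assert not (b + 8 <= 8): (not (b <= 0)) and 3*z <= -4
Answer: WP = (not (b <= 0)) and 3*z <= -4


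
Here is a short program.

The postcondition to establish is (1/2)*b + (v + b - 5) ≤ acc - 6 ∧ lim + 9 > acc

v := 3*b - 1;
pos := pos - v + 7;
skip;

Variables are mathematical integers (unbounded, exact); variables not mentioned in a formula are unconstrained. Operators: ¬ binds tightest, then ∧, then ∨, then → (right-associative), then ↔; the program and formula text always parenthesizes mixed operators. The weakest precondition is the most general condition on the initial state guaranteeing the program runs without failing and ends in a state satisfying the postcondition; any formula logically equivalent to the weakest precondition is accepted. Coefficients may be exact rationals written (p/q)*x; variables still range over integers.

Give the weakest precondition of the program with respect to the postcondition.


Working backward. After the program, the postcondition (1/2)*b + (v + b - 5) ≤ acc - 6 ∧ lim + 9 > acc must hold; in canonical form it is (3/2)*b + v ≤ acc - 1 ∧ lim > acc - 9.
Before skip: (3/2)*b + v ≤ acc - 1 ∧ lim > acc - 9
Before pos := pos - v + 7: (3/2)*b + v ≤ acc - 1 ∧ lim > acc - 9
Before v := 3*b - 1: (9/2)*b ≤ acc ∧ lim > acc - 9
Answer: WP = (9/2)*b ≤ acc ∧ lim > acc - 9


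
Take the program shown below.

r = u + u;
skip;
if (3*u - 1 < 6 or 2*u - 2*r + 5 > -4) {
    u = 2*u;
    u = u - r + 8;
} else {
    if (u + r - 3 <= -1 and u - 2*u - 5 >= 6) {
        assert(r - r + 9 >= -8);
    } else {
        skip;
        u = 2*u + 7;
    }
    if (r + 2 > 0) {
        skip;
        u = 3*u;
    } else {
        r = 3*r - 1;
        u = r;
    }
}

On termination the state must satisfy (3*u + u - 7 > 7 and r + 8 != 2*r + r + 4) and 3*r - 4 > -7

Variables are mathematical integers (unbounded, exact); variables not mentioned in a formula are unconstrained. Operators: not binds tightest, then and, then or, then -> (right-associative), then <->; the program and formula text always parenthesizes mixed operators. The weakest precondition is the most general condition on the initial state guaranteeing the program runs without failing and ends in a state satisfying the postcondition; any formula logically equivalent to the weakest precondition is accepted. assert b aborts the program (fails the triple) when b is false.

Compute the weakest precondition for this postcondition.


Working backward. After the program, the postcondition (3*u + u - 7 > 7 and r + 8 != 2*r + r + 4) and 3*r - 4 > -7 must hold; in canonical form it is 4*u > 14 and 2*r != 4 and 3*r > -3.
Then branch requires 8*u > 4*r - 18 and 2*r != 4 and 3*r > -3; else branch requires ((r + u <= 2 and u <= -11) -> ((r > -2 -> (12*u > 14 and 2*r != 4 and 3*r > -3)) and ((not (r > -2)) -> (12*r > 18 and 6*r != 6 and 9*r > 0)))) and ((not (r + u <= 2 and u <= -11)) -> ((r > -2 -> (24*u > -70 and 2*r != 4 and 3*r > -3)) and ((not (r > -2)) -> (12*r > 18 and 6*r != 6 and 9*r > 0)))).
Before the if: ((3*u < 7 or 2*u > 2*r - 9) -> (8*u > 4*r - 18 and 2*r != 4 and 3*r > -3)) and ((not (3*u < 7 or 2*u > 2*r - 9)) -> (((r + u <= 2 and u <= -11) -> ((r > -2 -> (12*u > 14 and 2*r != 4 and 3*r > -3)) and ((not (r > -2)) -> (12*r > 18 and 6*r != 6 and 9*r > 0)))) and ((not (r + u <= 2 and u <= -11)) -> ((r > -2 -> (24*u > -70 and 2*r != 4 and 3*r > -3)) and ((not (r > -2)) -> (12*r > 18 and 6*r != 6 and 9*r > 0))))))
Before skip: ((3*u < 7 or 2*u > 2*r - 9) -> (8*u > 4*r - 18 and 2*r != 4 and 3*r > -3)) and ((not (3*u < 7 or 2*u > 2*r - 9)) -> (((r + u <= 2 and u <= -11) -> ((r > -2 -> (12*u > 14 and 2*r != 4 and 3*r > -3)) and ((not (r > -2)) -> (12*r > 18 and 6*r != 6 and 9*r > 0)))) and ((not (r + u <= 2 and u <= -11)) -> ((r > -2 -> (24*u > -70 and 2*r != 4 and 3*r > -3)) and ((not (r > -2)) -> (12*r > 18 and 6*r != 6 and 9*r > 0))))))
Before r := u + u: ((3*u < 7 or 2*u < 9) -> (4*u != 4 and 6*u > -3)) and ((not (3*u < 7 or 2*u < 9)) -> (((3*u <= 2 and u <= -11) -> ((2*u > -2 -> (12*u > 14 and 4*u != 4 and 6*u > -3)) and ((not (2*u > -2)) -> (24*u > 18 and 12*u != 6 and 18*u > 0)))) and ((not (3*u <= 2 and u <= -11)) -> ((2*u > -2 -> (24*u > -70 and 4*u != 4 and 6*u > -3)) and ((not (2*u > -2)) -> (24*u > 18 and 12*u != 6 and 18*u > 0))))))
Answer: WP = ((3*u < 7 or 2*u < 9) -> (4*u != 4 and 6*u > -3)) and ((not (3*u < 7 or 2*u < 9)) -> (((3*u <= 2 and u <= -11) -> ((2*u > -2 -> (12*u > 14 and 4*u != 4 and 6*u > -3)) and ((not (2*u > -2)) -> (24*u > 18 and 12*u != 6 and 18*u > 0)))) and ((not (3*u <= 2 and u <= -11)) -> ((2*u > -2 -> (24*u > -70 and 4*u != 4 and 6*u > -3)) and ((not (2*u > -2)) -> (24*u > 18 and 12*u != 6 and 18*u > 0))))))


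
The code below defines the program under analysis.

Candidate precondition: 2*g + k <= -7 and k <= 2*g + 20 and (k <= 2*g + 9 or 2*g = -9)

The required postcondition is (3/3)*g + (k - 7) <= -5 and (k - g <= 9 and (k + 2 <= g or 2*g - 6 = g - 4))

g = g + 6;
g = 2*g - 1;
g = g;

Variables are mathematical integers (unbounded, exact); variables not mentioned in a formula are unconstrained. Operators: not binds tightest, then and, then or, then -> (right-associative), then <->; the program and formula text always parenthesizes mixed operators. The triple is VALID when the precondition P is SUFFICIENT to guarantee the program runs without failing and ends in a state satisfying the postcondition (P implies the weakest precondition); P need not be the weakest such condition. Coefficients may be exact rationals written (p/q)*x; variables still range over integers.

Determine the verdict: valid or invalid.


Working backward. After the program, the postcondition (3/3)*g + (k - 7) <= -5 and (k - g <= 9 and (k + 2 <= g or 2*g - 6 = g - 4)) must hold; in canonical form it is g + k <= 2 and k <= g + 9 and (k <= g - 2 or g = 2).
Before g := g: g + k <= 2 and k <= g + 9 and (k <= g - 2 or g = 2)
Before g := 2*g - 1: 2*g + k <= 3 and k <= 2*g + 8 and (k <= 2*g - 3 or 2*g = 3)
Before g := g + 6: 2*g + k <= -9 and k <= 2*g + 20 and (k <= 2*g + 9 or 2*g = -9)
The weakest precondition is 2*g + k <= -9 and k <= 2*g + 20 and (k <= 2*g + 9 or 2*g = -9).
Check whether 2*g + k <= -7 and k <= 2*g + 20 and (k <= 2*g + 9 or 2*g = -9) implies it.
Countermodel: at the initial state g = 0, k = -7, the precondition holds but the weakest precondition fails.
Answer: invalid


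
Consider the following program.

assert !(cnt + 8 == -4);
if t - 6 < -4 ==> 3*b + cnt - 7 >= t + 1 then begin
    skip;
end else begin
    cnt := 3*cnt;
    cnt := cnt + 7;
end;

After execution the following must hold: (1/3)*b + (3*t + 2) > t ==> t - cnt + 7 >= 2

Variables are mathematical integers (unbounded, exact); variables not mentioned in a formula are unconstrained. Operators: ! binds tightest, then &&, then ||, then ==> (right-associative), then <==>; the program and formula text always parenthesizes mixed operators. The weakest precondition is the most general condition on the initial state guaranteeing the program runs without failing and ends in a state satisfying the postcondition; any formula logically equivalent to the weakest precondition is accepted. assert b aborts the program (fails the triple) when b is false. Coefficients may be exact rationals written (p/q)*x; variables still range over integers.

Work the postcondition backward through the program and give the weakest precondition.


Working backward. After the program, the postcondition (1/3)*b + (3*t + 2) > t ==> t - cnt + 7 >= 2 must hold; in canonical form it is (1/3)*b + 2*t > -2 ==> t >= cnt - 5.
Then branch requires (1/3)*b + 2*t > -2 ==> t >= cnt - 5; else branch requires (1/3)*b + 2*t > -2 ==> t >= 3*cnt + 2.
Before the if: ((t < 2 ==> 3*b + cnt >= t + 8) ==> ((1/3)*b + 2*t > -2 ==> t >= cnt - 5)) && ((!(t < 2 ==> 3*b + cnt >= t + 8)) ==> ((1/3)*b + 2*t > -2 ==> t >= 3*cnt + 2))
Before assert !(cnt + 8 == -4): (!(cnt == -12)) && ((t < 2 ==> 3*b + cnt >= t + 8) ==> ((1/3)*b + 2*t > -2 ==> t >= cnt - 5)) && ((!(t < 2 ==> 3*b + cnt >= t + 8)) ==> ((1/3)*b + 2*t > -2 ==> t >= 3*cnt + 2))
Answer: WP = (!(cnt == -12)) && ((t < 2 ==> 3*b + cnt >= t + 8) ==> ((1/3)*b + 2*t > -2 ==> t >= cnt - 5)) && ((!(t < 2 ==> 3*b + cnt >= t + 8)) ==> ((1/3)*b + 2*t > -2 ==> t >= 3*cnt + 2))


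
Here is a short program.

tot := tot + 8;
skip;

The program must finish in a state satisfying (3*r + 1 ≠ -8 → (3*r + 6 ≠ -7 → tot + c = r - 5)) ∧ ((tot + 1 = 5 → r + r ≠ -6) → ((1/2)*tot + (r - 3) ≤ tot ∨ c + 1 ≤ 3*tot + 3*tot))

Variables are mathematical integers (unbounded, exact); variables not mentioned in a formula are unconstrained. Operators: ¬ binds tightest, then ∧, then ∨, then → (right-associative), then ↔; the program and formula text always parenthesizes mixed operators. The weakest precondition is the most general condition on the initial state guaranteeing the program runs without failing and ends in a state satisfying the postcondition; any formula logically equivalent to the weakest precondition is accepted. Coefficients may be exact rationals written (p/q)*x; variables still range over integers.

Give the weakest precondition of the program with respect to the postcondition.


Working backward. After the program, the postcondition (3*r + 1 ≠ -8 → (3*r + 6 ≠ -7 → tot + c = r - 5)) ∧ ((tot + 1 = 5 → r + r ≠ -6) → ((1/2)*tot + (r - 3) ≤ tot ∨ c + 1 ≤ 3*tot + 3*tot)) must hold; in canonical form it is (3*r ≠ -9 → (3*r ≠ -13 → c + tot = r - 5)) ∧ ((tot = 4 → 2*r ≠ -6) → (r ≤ (1/2)*tot + 3 ∨ c ≤ 6*tot - 1)).
Before skip: (3*r ≠ -9 → (3*r ≠ -13 → c + tot = r - 5)) ∧ ((tot = 4 → 2*r ≠ -6) → (r ≤ (1/2)*tot + 3 ∨ c ≤ 6*tot - 1))
Before tot := tot + 8: (3*r ≠ -9 → (3*r ≠ -13 → c + tot = r - 13)) ∧ ((tot = -4 → 2*r ≠ -6) → (r ≤ (1/2)*tot + 7 ∨ c ≤ 6*tot + 47))
Answer: WP = (3*r ≠ -9 → (3*r ≠ -13 → c + tot = r - 13)) ∧ ((tot = -4 → 2*r ≠ -6) → (r ≤ (1/2)*tot + 7 ∨ c ≤ 6*tot + 47))


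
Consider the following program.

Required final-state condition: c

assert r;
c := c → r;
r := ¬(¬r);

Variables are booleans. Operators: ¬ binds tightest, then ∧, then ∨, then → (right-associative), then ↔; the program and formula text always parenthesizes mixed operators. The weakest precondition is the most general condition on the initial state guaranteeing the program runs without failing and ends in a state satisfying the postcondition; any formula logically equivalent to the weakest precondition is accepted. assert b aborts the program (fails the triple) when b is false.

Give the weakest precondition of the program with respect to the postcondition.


Working backward. After the program, c must hold.
Before r := ¬(¬r): c
Before c := c → r: c → r
Before assert r: r ∧ (c → r)
Answer: WP = r ∧ (c → r)


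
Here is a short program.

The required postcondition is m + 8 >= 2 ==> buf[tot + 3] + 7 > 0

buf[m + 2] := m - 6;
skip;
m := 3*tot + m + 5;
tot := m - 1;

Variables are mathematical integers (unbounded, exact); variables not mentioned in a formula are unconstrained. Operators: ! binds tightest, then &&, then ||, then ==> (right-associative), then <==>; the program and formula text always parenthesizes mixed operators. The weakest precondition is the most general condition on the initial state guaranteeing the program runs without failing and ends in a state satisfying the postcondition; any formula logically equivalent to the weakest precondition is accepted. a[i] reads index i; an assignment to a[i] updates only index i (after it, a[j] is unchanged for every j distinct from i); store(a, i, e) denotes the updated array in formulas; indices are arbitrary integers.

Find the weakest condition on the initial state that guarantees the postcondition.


Working backward. After the program, the postcondition m + 8 >= 2 ==> buf[tot + 3] + 7 > 0 must hold; in canonical form it is m >= -6 ==> buf[tot + 3] > -7.
Before tot := m - 1: m >= -6 ==> buf[m + 2] > -7
Before m := 3*tot + m + 5: m + 3*tot >= -11 ==> buf[m + 3*tot + 7] > -7
Before skip: m + 3*tot >= -11 ==> buf[m + 3*tot + 7] > -7
Before buf[m + 2] := m - 6: m + 3*tot >= -11 ==> store(buf, m + 2, m - 6)[m + 3*tot + 7] > -7
Answer: WP = m + 3*tot >= -11 ==> store(buf, m + 2, m - 6)[m + 3*tot + 7] > -7


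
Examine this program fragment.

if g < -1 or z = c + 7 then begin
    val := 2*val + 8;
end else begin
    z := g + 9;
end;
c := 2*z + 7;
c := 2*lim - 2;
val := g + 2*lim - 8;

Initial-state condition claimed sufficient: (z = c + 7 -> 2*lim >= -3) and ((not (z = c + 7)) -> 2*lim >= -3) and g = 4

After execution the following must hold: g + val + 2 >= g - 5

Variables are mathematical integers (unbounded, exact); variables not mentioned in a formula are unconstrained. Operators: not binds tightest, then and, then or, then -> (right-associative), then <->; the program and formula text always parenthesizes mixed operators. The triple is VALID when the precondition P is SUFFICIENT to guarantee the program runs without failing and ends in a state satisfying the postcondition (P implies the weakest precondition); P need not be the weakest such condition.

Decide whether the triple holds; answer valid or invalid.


Working backward. After the program, the postcondition g + val + 2 >= g - 5 must hold; in canonical form it is val >= -7.
Before val := g + 2*lim - 8: g + 2*lim >= 1
Before c := 2*lim - 2: g + 2*lim >= 1
Before c := 2*z + 7: g + 2*lim >= 1
Then branch requires g + 2*lim >= 1; else branch requires g + 2*lim >= 1.
Before the if: ((g < -1 or z = c + 7) -> g + 2*lim >= 1) and ((not (g < -1 or z = c + 7)) -> g + 2*lim >= 1)
The weakest precondition is ((g < -1 or z = c + 7) -> g + 2*lim >= 1) and ((not (g < -1 or z = c + 7)) -> g + 2*lim >= 1).
Check whether (z = c + 7 -> 2*lim >= -3) and ((not (z = c + 7)) -> 2*lim >= -3) and g = 4 implies it.
Every state satisfying the precondition satisfies the weakest precondition: the implication holds.
Answer: valid


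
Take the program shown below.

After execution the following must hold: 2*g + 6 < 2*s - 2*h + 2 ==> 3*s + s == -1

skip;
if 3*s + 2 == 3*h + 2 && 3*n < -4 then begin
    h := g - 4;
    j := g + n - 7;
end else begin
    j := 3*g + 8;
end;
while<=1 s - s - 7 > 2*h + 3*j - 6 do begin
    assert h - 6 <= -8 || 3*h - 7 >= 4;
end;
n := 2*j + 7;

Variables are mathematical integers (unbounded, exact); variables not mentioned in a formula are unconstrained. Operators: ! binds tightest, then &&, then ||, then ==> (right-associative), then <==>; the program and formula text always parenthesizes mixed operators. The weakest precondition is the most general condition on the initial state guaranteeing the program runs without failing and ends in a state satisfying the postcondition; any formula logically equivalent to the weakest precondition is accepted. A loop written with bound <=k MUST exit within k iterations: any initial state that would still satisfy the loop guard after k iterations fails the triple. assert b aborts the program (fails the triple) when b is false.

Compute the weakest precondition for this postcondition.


Working backward. After the program, the postcondition 2*g + 6 < 2*s - 2*h + 2 ==> 3*s + s == -1 must hold; in canonical form it is 2*g + 2*h < 2*s - 4 ==> 4*s == -1.
Before n := 2*j + 7: 2*g + 2*h < 2*s - 4 ==> 4*s == -1
Before the loop (bound <=1), unroll the exhaustion recursion (WP_0 = exit-now case; WP_j = one more guarded iteration, up to j = 1):
  WP_0: (!(2*h + 3*j < -1)) && (2*g + 2*h < 2*s - 4 ==> 4*s == -1)
  WP_1: (2*h + 3*j < -1 ==> ((h <= -2 || 3*h >= 11) && (!(2*h + 3*j < -1)) && (2*g + 2*h < 2*s - 4 ==> 4*s == -1))) && ((!(2*h + 3*j < -1)) ==> (2*g + 2*h < 2*s - 4 ==> 4*s == -1))
So before the loop: (2*h + 3*j < -1 ==> ((h <= -2 || 3*h >= 11) && (!(2*h + 3*j < -1)) && (2*g + 2*h < 2*s - 4 ==> 4*s == -1))) && ((!(2*h + 3*j < -1)) ==> (2*g + 2*h < 2*s - 4 ==> 4*s == -1))
Then branch requires (5*g + 3*n < 28 ==> ((g <= 2 || 3*g >= 23) && (!(5*g + 3*n < 28)) && (4*g < 2*s + 4 ==> 4*s == -1))) && ((!(5*g + 3*n < 28)) ==> (4*g < 2*s + 4 ==> 4*s == -1)); else branch requires (9*g + 2*h < -25 ==> ((h <= -2 || 3*h >= 11) && (!(9*g + 2*h < -25)) && (2*g + 2*h < 2*s - 4 ==> 4*s == -1))) && ((!(9*g + 2*h < -25)) ==> (2*g + 2*h < 2*s - 4 ==> 4*s == -1)).
Before the if: ((3*s == 3*h && 3*n < -4) ==> ((5*g + 3*n < 28 ==> ((g <= 2 || 3*g >= 23) && (!(5*g + 3*n < 28)) && (4*g < 2*s + 4 ==> 4*s == -1))) && ((!(5*g + 3*n < 28)) ==> (4*g < 2*s + 4 ==> 4*s == -1)))) && ((!(3*s == 3*h && 3*n < -4)) ==> ((9*g + 2*h < -25 ==> ((h <= -2 || 3*h >= 11) && (!(9*g + 2*h < -25)) && (2*g + 2*h < 2*s - 4 ==> 4*s == -1))) && ((!(9*g + 2*h < -25)) ==> (2*g + 2*h < 2*s - 4 ==> 4*s == -1))))
Before skip: ((3*s == 3*h && 3*n < -4) ==> ((5*g + 3*n < 28 ==> ((g <= 2 || 3*g >= 23) && (!(5*g + 3*n < 28)) && (4*g < 2*s + 4 ==> 4*s == -1))) && ((!(5*g + 3*n < 28)) ==> (4*g < 2*s + 4 ==> 4*s == -1)))) && ((!(3*s == 3*h && 3*n < -4)) ==> ((9*g + 2*h < -25 ==> ((h <= -2 || 3*h >= 11) && (!(9*g + 2*h < -25)) && (2*g + 2*h < 2*s - 4 ==> 4*s == -1))) && ((!(9*g + 2*h < -25)) ==> (2*g + 2*h < 2*s - 4 ==> 4*s == -1))))
Answer: WP = ((3*s == 3*h && 3*n < -4) ==> ((5*g + 3*n < 28 ==> ((g <= 2 || 3*g >= 23) && (!(5*g + 3*n < 28)) && (4*g < 2*s + 4 ==> 4*s == -1))) && ((!(5*g + 3*n < 28)) ==> (4*g < 2*s + 4 ==> 4*s == -1)))) && ((!(3*s == 3*h && 3*n < -4)) ==> ((9*g + 2*h < -25 ==> ((h <= -2 || 3*h >= 11) && (!(9*g + 2*h < -25)) && (2*g + 2*h < 2*s - 4 ==> 4*s == -1))) && ((!(9*g + 2*h < -25)) ==> (2*g + 2*h < 2*s - 4 ==> 4*s == -1))))


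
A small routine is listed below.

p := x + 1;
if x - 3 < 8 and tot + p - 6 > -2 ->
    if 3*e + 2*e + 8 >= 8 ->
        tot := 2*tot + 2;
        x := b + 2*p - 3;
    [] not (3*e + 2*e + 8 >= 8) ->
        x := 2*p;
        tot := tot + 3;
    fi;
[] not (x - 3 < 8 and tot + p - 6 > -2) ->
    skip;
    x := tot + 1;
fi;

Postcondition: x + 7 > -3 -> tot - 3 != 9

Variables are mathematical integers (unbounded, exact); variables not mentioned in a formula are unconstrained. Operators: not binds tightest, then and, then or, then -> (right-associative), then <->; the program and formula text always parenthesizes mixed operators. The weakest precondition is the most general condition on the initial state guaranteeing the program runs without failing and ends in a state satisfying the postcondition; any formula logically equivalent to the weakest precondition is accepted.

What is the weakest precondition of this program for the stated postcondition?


Working backward. After the program, the postcondition x + 7 > -3 -> tot - 3 != 9 must hold; in canonical form it is x > -10 -> tot != 12.
Then branch requires (5*e >= 0 -> (b + 2*p > -7 -> 2*tot != 10)) and ((not (5*e >= 0)) -> (2*p > -10 -> tot != 9)); else branch requires tot > -11 -> tot != 12.
Before the if: ((x < 11 and p + tot > 4) -> ((5*e >= 0 -> (b + 2*p > -7 -> 2*tot != 10)) and ((not (5*e >= 0)) -> (2*p > -10 -> tot != 9)))) and ((not (x < 11 and p + tot > 4)) -> (tot > -11 -> tot != 12))
Before p := x + 1: ((x < 11 and tot + x > 3) -> ((5*e >= 0 -> (b + 2*x > -9 -> 2*tot != 10)) and ((not (5*e >= 0)) -> (2*x > -12 -> tot != 9)))) and ((not (x < 11 and tot + x > 3)) -> (tot > -11 -> tot != 12))
Answer: WP = ((x < 11 and tot + x > 3) -> ((5*e >= 0 -> (b + 2*x > -9 -> 2*tot != 10)) and ((not (5*e >= 0)) -> (2*x > -12 -> tot != 9)))) and ((not (x < 11 and tot + x > 3)) -> (tot > -11 -> tot != 12))


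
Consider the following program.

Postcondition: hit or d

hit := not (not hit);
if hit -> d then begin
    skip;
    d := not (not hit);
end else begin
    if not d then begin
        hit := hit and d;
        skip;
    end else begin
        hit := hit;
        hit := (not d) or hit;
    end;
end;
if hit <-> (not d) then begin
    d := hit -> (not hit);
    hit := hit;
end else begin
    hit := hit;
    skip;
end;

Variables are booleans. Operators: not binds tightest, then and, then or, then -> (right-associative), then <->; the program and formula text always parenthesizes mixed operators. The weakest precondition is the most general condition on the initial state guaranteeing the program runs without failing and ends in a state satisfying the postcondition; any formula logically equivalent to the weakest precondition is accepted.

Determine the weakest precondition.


Working backward. After the program, hit or d must hold.
Then branch requires hit or (hit -> (not hit)); else branch requires hit or d.
Before the if: ((hit <-> (not d)) -> (hit or (hit -> (not hit)))) and ((not (hit <-> (not d))) -> (hit or d))
Then branch requires ((hit <-> (not hit)) -> (hit or (hit -> (not hit)))) and ((not (hit <-> (not hit))) -> hit); else branch requires ((not d) -> ((((hit and d) <-> (not d)) -> ((hit and d) or ((hit and d) -> (not (hit and d))))) and ((not ((hit and d) <-> (not d))) -> ((hit and d) or d)))) and (d -> ((((not d) or hit) <-> (not d)) -> ((not d) or hit or (((not d) or hit) -> (not ((not d) or hit)))))).
Before the if: ((hit -> d) -> (((hit <-> (not hit)) -> (hit or (hit -> (not hit)))) and ((not (hit <-> (not hit))) -> hit))) and ((not (hit -> d)) -> (((not d) -> ((((hit and d) <-> (not d)) -> ((hit and d) or ((hit and d) -> (not (hit and d))))) and ((not ((hit and d) <-> (not d))) -> ((hit and d) or d)))) and (d -> ((((not d) or hit) <-> (not d)) -> ((not d) or hit or (((not d) or hit) -> (not ((not d) or hit))))))))
Before hit := not (not hit): ((hit -> d) -> (((hit <-> (not hit)) -> (hit or (hit -> (not hit)))) and ((not (hit <-> (not hit))) -> hit))) and ((not (hit -> d)) -> (((not d) -> ((((hit and d) <-> (not d)) -> ((hit and d) or ((hit and d) -> (not (hit and d))))) and ((not ((hit and d) <-> (not d))) -> ((hit and d) or d)))) and (d -> ((((not d) or hit) <-> (not d)) -> ((not d) or hit or (((not d) or hit) -> (not ((not d) or hit))))))))
Answer: WP = ((hit -> d) -> (((hit <-> (not hit)) -> (hit or (hit -> (not hit)))) and ((not (hit <-> (not hit))) -> hit))) and ((not (hit -> d)) -> (((not d) -> ((((hit and d) <-> (not d)) -> ((hit and d) or ((hit and d) -> (not (hit and d))))) and ((not ((hit and d) <-> (not d))) -> ((hit and d) or d)))) and (d -> ((((not d) or hit) <-> (not d)) -> ((not d) or hit or (((not d) or hit) -> (not ((not d) or hit))))))))


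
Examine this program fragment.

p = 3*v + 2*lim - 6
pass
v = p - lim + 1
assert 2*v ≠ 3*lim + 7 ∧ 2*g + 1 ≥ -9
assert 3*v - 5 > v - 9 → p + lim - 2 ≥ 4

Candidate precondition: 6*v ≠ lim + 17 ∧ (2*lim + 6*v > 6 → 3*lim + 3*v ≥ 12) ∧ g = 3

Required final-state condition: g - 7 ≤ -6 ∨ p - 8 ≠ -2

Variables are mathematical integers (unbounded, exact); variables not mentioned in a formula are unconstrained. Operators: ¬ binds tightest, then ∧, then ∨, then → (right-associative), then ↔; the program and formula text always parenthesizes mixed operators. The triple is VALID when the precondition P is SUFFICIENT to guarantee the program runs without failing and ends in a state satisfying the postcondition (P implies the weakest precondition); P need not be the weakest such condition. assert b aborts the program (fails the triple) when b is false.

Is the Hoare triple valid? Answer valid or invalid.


Working backward. After the program, the postcondition g - 7 ≤ -6 ∨ p - 8 ≠ -2 must hold; in canonical form it is g ≤ 1 ∨ p ≠ 6.
Before assert 3*v - 5 > v - 9 → p + lim - 2 ≥ 4: (2*v > -4 → lim + p ≥ 6) ∧ (g ≤ 1 ∨ p ≠ 6)
Before assert 2*v ≠ 3*lim + 7 ∧ 2*g + 1 ≥ -9: 2*v ≠ 3*lim + 7 ∧ 2*g ≥ -10 ∧ (2*v > -4 → lim + p ≥ 6) ∧ (g ≤ 1 ∨ p ≠ 6)
Before v := p - lim + 1: 2*p ≠ 5*lim + 5 ∧ 2*g ≥ -10 ∧ (2*p > 2*lim - 6 → lim + p ≥ 6) ∧ (g ≤ 1 ∨ p ≠ 6)
Before skip: 2*p ≠ 5*lim + 5 ∧ 2*g ≥ -10 ∧ (2*p > 2*lim - 6 → lim + p ≥ 6) ∧ (g ≤ 1 ∨ p ≠ 6)
Before p := 3*v + 2*lim - 6: 6*v ≠ lim + 17 ∧ 2*g ≥ -10 ∧ (2*lim + 6*v > 6 → 3*lim + 3*v ≥ 12) ∧ (g ≤ 1 ∨ 2*lim + 3*v ≠ 12)
The weakest precondition is 6*v ≠ lim + 17 ∧ 2*g ≥ -10 ∧ (2*lim + 6*v > 6 → 3*lim + 3*v ≥ 12) ∧ (g ≤ 1 ∨ 2*lim + 3*v ≠ 12).
Check whether 6*v ≠ lim + 17 ∧ (2*lim + 6*v > 6 → 3*lim + 3*v ≥ 12) ∧ g = 3 implies it.
Countermodel: at the initial state g = 3, lim = 0, v = 4, the precondition holds but the weakest precondition fails.
Answer: invalid


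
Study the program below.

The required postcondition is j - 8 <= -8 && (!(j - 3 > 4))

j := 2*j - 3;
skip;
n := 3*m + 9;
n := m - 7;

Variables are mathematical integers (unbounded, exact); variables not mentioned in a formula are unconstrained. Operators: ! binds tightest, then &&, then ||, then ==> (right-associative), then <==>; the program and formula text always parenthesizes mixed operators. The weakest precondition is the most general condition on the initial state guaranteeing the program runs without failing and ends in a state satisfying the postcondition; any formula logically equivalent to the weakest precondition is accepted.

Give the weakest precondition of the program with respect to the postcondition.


Working backward. After the program, the postcondition j - 8 <= -8 && (!(j - 3 > 4)) must hold; in canonical form it is j <= 0 && (!(j > 7)).
Before n := m - 7: j <= 0 && (!(j > 7))
Before n := 3*m + 9: j <= 0 && (!(j > 7))
Before skip: j <= 0 && (!(j > 7))
Before j := 2*j - 3: 2*j <= 3 && (!(2*j > 10))
Answer: WP = 2*j <= 3 && (!(2*j > 10))


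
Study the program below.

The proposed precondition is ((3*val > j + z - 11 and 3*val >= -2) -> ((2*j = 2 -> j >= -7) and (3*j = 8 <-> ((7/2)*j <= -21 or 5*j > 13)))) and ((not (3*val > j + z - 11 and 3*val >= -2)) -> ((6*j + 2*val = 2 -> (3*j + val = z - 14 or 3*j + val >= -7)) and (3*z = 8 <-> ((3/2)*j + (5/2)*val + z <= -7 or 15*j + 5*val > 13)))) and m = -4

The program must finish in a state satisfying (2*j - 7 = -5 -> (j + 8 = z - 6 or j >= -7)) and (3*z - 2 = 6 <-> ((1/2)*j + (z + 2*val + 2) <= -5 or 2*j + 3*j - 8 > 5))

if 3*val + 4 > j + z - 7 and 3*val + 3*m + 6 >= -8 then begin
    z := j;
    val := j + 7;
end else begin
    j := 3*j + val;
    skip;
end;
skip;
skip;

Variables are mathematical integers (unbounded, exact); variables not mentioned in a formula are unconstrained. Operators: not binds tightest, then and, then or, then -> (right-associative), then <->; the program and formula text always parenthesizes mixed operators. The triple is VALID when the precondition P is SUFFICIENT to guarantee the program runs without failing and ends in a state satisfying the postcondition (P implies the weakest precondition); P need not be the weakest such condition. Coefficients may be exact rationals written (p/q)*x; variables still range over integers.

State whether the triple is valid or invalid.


Working backward. After the program, the postcondition (2*j - 7 = -5 -> (j + 8 = z - 6 or j >= -7)) and (3*z - 2 = 6 <-> ((1/2)*j + (z + 2*val + 2) <= -5 or 2*j + 3*j - 8 > 5)) must hold; in canonical form it is (2*j = 2 -> (j = z - 14 or j >= -7)) and (3*z = 8 <-> ((1/2)*j + 2*val + z <= -7 or 5*j > 13)).
Before skip: (2*j = 2 -> (j = z - 14 or j >= -7)) and (3*z = 8 <-> ((1/2)*j + 2*val + z <= -7 or 5*j > 13))
Before skip: (2*j = 2 -> (j = z - 14 or j >= -7)) and (3*z = 8 <-> ((1/2)*j + 2*val + z <= -7 or 5*j > 13))
Then branch requires (2*j = 2 -> j >= -7) and (3*j = 8 <-> ((7/2)*j <= -21 or 5*j > 13)); else branch requires (6*j + 2*val = 2 -> (3*j + val = z - 14 or 3*j + val >= -7)) and (3*z = 8 <-> ((3/2)*j + (5/2)*val + z <= -7 or 15*j + 5*val > 13)).
Before the if: ((3*val > j + z - 11 and 3*m + 3*val >= -14) -> ((2*j = 2 -> j >= -7) and (3*j = 8 <-> ((7/2)*j <= -21 or 5*j > 13)))) and ((not (3*val > j + z - 11 and 3*m + 3*val >= -14)) -> ((6*j + 2*val = 2 -> (3*j + val = z - 14 or 3*j + val >= -7)) and (3*z = 8 <-> ((3/2)*j + (5/2)*val + z <= -7 or 15*j + 5*val > 13))))
The weakest precondition is ((3*val > j + z - 11 and 3*m + 3*val >= -14) -> ((2*j = 2 -> j >= -7) and (3*j = 8 <-> ((7/2)*j <= -21 or 5*j > 13)))) and ((not (3*val > j + z - 11 and 3*m + 3*val >= -14)) -> ((6*j + 2*val = 2 -> (3*j + val = z - 14 or 3*j + val >= -7)) and (3*z = 8 <-> ((3/2)*j + (5/2)*val + z <= -7 or 15*j + 5*val > 13)))).
Check whether ((3*val > j + z - 11 and 3*val >= -2) -> ((2*j = 2 -> j >= -7) and (3*j = 8 <-> ((7/2)*j <= -21 or 5*j > 13)))) and ((not (3*val > j + z - 11 and 3*val >= -2)) -> ((6*j + 2*val = 2 -> (3*j + val = z - 14 or 3*j + val >= -7)) and (3*z = 8 <-> ((3/2)*j + (5/2)*val + z <= -7 or 15*j + 5*val > 13)))) and m = -4 implies it.
Every state satisfying the precondition satisfies the weakest precondition: the implication holds.
Answer: valid


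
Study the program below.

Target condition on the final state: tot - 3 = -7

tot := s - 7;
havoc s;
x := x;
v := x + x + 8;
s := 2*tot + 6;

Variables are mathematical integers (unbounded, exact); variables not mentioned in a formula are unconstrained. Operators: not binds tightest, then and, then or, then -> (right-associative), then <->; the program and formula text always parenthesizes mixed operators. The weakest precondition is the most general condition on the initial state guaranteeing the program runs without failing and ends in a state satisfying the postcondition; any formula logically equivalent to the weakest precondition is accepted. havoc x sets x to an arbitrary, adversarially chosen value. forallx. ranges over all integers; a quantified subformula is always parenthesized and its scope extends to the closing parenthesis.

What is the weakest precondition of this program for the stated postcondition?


Working backward. After the program, the postcondition tot - 3 = -7 must hold; in canonical form it is tot = -4.
Before s := 2*tot + 6: tot = -4
Before v := x + x + 8: tot = -4
Before x := x: tot = -4
Before havoc s: tot = -4
Before tot := s - 7: s = 3
Answer: WP = s = 3


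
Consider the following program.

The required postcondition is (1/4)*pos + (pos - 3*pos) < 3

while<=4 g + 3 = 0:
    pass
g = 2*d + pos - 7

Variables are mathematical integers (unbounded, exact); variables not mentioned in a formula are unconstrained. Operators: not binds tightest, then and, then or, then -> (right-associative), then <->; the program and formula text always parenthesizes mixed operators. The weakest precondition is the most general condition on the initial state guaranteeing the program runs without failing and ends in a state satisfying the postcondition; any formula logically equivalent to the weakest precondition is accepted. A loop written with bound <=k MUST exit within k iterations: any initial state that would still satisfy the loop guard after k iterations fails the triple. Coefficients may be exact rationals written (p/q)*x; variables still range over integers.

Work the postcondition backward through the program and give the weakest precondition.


Working backward. After the program, the postcondition (1/4)*pos + (pos - 3*pos) < 3 must hold; in canonical form it is (7/4)*pos > -3.
Before g := 2*d + pos - 7: (7/4)*pos > -3
Before the loop (bound <=4), unroll the exhaustion recursion (WP_0 = exit-now case; WP_j = one more guarded iteration, up to j = 4):
  WP_0: (not (g = -3)) and (7/4)*pos > -3
  WP_1: (g = -3 -> ((not (g = -3)) and (7/4)*pos > -3)) and ((not (g = -3)) -> (7/4)*pos > -3)
  WP_2: (g = -3 -> ((g = -3 -> ((not (g = -3)) and (7/4)*pos > -3)) and ((not (g = -3)) -> (7/4)*pos > -3))) and ((not (g = -3)) -> (7/4)*pos > -3)
  WP_3: (g = -3 -> ((g = -3 -> ((g = -3 -> ((not (g = -3)) and (7/4)*pos > -3)) and ((not (g = -3)) -> (7/4)*pos > -3))) and ((not (g = -3)) -> (7/4)*pos > -3))) and ((not (g = -3)) -> (7/4)*pos > -3)
  WP_4: (g = -3 -> ((g = -3 -> ((g = -3 -> ((g = -3 -> ((not (g = -3)) and (7/4)*pos > -3)) and ((not (g = -3)) -> (7/4)*pos > -3))) and ((not (g = -3)) -> (7/4)*pos > -3))) and ((not (g = -3)) -> (7/4)*pos > -3))) and ((not (g = -3)) -> (7/4)*pos > -3)
So before the loop: (g = -3 -> ((g = -3 -> ((g = -3 -> ((g = -3 -> ((not (g = -3)) and (7/4)*pos > -3)) and ((not (g = -3)) -> (7/4)*pos > -3))) and ((not (g = -3)) -> (7/4)*pos > -3))) and ((not (g = -3)) -> (7/4)*pos > -3))) and ((not (g = -3)) -> (7/4)*pos > -3)
Answer: WP = (g = -3 -> ((g = -3 -> ((g = -3 -> ((g = -3 -> ((not (g = -3)) and (7/4)*pos > -3)) and ((not (g = -3)) -> (7/4)*pos > -3))) and ((not (g = -3)) -> (7/4)*pos > -3))) and ((not (g = -3)) -> (7/4)*pos > -3))) and ((not (g = -3)) -> (7/4)*pos > -3)


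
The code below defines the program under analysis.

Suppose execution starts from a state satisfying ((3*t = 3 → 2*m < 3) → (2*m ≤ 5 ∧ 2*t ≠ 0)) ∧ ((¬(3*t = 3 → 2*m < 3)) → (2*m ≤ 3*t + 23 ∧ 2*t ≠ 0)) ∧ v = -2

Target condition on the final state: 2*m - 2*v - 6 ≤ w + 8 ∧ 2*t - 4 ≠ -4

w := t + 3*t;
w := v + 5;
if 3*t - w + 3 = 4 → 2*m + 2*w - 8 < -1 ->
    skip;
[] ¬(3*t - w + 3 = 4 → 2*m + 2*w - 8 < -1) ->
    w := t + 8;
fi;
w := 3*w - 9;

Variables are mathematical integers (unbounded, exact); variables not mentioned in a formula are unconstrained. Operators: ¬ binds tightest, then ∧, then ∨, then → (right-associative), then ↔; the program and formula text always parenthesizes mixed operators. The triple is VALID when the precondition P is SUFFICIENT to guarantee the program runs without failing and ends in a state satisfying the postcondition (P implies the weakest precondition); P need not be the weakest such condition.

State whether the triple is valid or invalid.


Working backward. After the program, the postcondition 2*m - 2*v - 6 ≤ w + 8 ∧ 2*t - 4 ≠ -4 must hold; in canonical form it is 2*m ≤ 2*v + w + 14 ∧ 2*t ≠ 0.
Before w := 3*w - 9: 2*m ≤ 2*v + 3*w + 5 ∧ 2*t ≠ 0
Then branch requires 2*m ≤ 2*v + 3*w + 5 ∧ 2*t ≠ 0; else branch requires 2*m ≤ 3*t + 2*v + 29 ∧ 2*t ≠ 0.
Before the if: ((3*t = w + 1 → 2*m + 2*w < 7) → (2*m ≤ 2*v + 3*w + 5 ∧ 2*t ≠ 0)) ∧ ((¬(3*t = w + 1 → 2*m + 2*w < 7)) → (2*m ≤ 3*t + 2*v + 29 ∧ 2*t ≠ 0))
Before w := v + 5: ((3*t = v + 6 → 2*m + 2*v < -3) → (2*m ≤ 5*v + 20 ∧ 2*t ≠ 0)) ∧ ((¬(3*t = v + 6 → 2*m + 2*v < -3)) → (2*m ≤ 3*t + 2*v + 29 ∧ 2*t ≠ 0))
Before w := t + 3*t: ((3*t = v + 6 → 2*m + 2*v < -3) → (2*m ≤ 5*v + 20 ∧ 2*t ≠ 0)) ∧ ((¬(3*t = v + 6 → 2*m + 2*v < -3)) → (2*m ≤ 3*t + 2*v + 29 ∧ 2*t ≠ 0))
The weakest precondition is ((3*t = v + 6 → 2*m + 2*v < -3) → (2*m ≤ 5*v + 20 ∧ 2*t ≠ 0)) ∧ ((¬(3*t = v + 6 → 2*m + 2*v < -3)) → (2*m ≤ 3*t + 2*v + 29 ∧ 2*t ≠ 0)).
Check whether ((3*t = 3 → 2*m < 3) → (2*m ≤ 5 ∧ 2*t ≠ 0)) ∧ ((¬(3*t = 3 → 2*m < 3)) → (2*m ≤ 3*t + 23 ∧ 2*t ≠ 0)) ∧ v = -2 implies it.
Countermodel: at the initial state m = 6, t = 1, v = -2, the precondition holds but the weakest precondition fails.
Answer: invalid


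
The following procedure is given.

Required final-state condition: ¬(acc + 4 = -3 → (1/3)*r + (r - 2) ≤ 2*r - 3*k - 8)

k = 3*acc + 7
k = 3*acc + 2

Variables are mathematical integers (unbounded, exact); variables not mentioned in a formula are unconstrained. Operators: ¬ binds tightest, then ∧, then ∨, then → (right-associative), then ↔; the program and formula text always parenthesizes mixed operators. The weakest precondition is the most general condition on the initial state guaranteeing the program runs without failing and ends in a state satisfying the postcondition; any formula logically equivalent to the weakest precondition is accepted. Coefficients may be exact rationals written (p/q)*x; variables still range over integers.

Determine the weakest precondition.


Working backward. After the program, the postcondition ¬(acc + 4 = -3 → (1/3)*r + (r - 2) ≤ 2*r - 3*k - 8) must hold; in canonical form it is ¬(acc = -7 → 3*k ≤ (2/3)*r - 6).
Before k := 3*acc + 2: ¬(acc = -7 → 9*acc ≤ (2/3)*r - 12)
Before k := 3*acc + 7: ¬(acc = -7 → 9*acc ≤ (2/3)*r - 12)
Answer: WP = ¬(acc = -7 → 9*acc ≤ (2/3)*r - 12)


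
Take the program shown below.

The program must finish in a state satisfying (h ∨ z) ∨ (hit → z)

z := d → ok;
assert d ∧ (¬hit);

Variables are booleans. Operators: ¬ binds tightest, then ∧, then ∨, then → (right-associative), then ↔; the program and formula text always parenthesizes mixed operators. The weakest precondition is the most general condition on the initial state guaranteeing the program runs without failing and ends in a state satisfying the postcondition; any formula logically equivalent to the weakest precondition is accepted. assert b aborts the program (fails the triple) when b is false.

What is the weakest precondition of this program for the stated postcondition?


Working backward. After the program, the postcondition (h ∨ z) ∨ (hit → z) must hold; in canonical form it is h ∨ z ∨ (hit → z).
Before assert d ∧ (¬hit): d ∧ (¬hit) ∧ (h ∨ z ∨ (hit → z))
Before z := d → ok: d ∧ (¬hit) ∧ (h ∨ (d → ok) ∨ (hit → (d → ok)))
Answer: WP = d ∧ (¬hit) ∧ (h ∨ (d → ok) ∨ (hit → (d → ok)))


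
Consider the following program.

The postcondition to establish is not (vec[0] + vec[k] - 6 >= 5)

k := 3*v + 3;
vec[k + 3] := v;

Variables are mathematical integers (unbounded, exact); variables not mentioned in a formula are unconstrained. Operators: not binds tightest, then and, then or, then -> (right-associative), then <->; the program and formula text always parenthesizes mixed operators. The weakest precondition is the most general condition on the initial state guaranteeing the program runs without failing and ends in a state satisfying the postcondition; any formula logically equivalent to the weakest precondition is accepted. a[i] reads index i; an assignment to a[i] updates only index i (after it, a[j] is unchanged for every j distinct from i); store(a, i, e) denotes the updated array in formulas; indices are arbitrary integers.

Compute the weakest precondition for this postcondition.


Working backward. After the program, the postcondition not (vec[0] + vec[k] - 6 >= 5) must hold; in canonical form it is not (vec[0] + vec[k] >= 11).
Before vec[k + 3] := v: not (store(vec, k + 3, v)[0] + store(vec, k + 3, v)[k] >= 11)
Before k := 3*v + 3: not (store(vec, 3*v + 6, v)[3*v + 3] + store(vec, 3*v + 6, v)[0] >= 11)
Answer: WP = not (store(vec, 3*v + 6, v)[3*v + 3] + store(vec, 3*v + 6, v)[0] >= 11)


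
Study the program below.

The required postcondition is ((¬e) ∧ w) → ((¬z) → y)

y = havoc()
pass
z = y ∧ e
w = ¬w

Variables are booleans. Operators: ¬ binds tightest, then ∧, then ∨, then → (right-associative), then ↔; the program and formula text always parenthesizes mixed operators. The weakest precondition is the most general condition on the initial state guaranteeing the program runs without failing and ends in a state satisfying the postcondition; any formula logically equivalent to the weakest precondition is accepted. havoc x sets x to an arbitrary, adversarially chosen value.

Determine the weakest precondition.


Working backward. After the program, ((¬e) ∧ w) → ((¬z) → y) must hold.
Before w := ¬w: ((¬e) ∧ (¬w)) → ((¬z) → y)
Before z := y ∧ e: ((¬e) ∧ (¬w)) → ((¬(y ∧ e)) → y)
Before skip: ((¬e) ∧ (¬w)) → ((¬(y ∧ e)) → y)
Before havoc y: ¬((¬e) ∧ (¬w))
Answer: WP = ¬((¬e) ∧ (¬w))


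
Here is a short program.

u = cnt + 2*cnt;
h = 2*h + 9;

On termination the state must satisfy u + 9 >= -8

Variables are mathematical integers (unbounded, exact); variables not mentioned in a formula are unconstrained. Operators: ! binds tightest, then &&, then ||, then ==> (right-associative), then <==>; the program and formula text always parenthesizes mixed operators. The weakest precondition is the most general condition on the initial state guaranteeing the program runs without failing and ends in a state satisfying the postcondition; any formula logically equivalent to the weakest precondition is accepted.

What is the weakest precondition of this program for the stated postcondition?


Working backward. After the program, the postcondition u + 9 >= -8 must hold; in canonical form it is u >= -17.
Before h := 2*h + 9: u >= -17
Before u := cnt + 2*cnt: 3*cnt >= -17
Answer: WP = 3*cnt >= -17
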